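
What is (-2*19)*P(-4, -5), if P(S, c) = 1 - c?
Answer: -228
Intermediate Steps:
(-2*19)*P(-4, -5) = (-2*19)*(1 - 1*(-5)) = -38*(1 + 5) = -38*6 = -228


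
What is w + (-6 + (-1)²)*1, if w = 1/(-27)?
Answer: -136/27 ≈ -5.0370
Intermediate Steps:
w = -1/27 ≈ -0.037037
w + (-6 + (-1)²)*1 = -1/27 + (-6 + (-1)²)*1 = -1/27 + (-6 + 1)*1 = -1/27 - 5*1 = -1/27 - 5 = -136/27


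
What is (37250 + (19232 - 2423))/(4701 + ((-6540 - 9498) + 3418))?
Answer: -54059/7919 ≈ -6.8265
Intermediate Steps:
(37250 + (19232 - 2423))/(4701 + ((-6540 - 9498) + 3418)) = (37250 + 16809)/(4701 + (-16038 + 3418)) = 54059/(4701 - 12620) = 54059/(-7919) = 54059*(-1/7919) = -54059/7919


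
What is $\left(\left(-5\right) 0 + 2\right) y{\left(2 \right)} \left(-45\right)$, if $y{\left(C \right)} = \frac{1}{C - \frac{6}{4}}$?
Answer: $-180$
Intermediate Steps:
$y{\left(C \right)} = \frac{1}{- \frac{3}{2} + C}$ ($y{\left(C \right)} = \frac{1}{C - \frac{3}{2}} = \frac{1}{- \frac{3}{2} + C}$)
$\left(\left(-5\right) 0 + 2\right) y{\left(2 \right)} \left(-45\right) = \left(\left(-5\right) 0 + 2\right) \frac{2}{-3 + 2 \cdot 2} \left(-45\right) = \left(0 + 2\right) \frac{2}{-3 + 4} \left(-45\right) = 2 \cdot \frac{2}{1} \left(-45\right) = 2 \cdot 2 \cdot 1 \left(-45\right) = 2 \cdot 2 \left(-45\right) = 4 \left(-45\right) = -180$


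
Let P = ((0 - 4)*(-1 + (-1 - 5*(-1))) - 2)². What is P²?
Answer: 38416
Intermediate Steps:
P = 196 (P = (-4*(-1 + (-1 + 5)) - 2)² = (-4*(-1 + 4) - 2)² = (-4*3 - 2)² = (-12 - 2)² = (-14)² = 196)
P² = 196² = 38416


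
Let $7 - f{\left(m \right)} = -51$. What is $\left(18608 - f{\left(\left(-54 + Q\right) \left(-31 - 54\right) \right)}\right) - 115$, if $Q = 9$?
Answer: $18435$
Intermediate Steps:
$f{\left(m \right)} = 58$ ($f{\left(m \right)} = 7 - -51 = 7 + 51 = 58$)
$\left(18608 - f{\left(\left(-54 + Q\right) \left(-31 - 54\right) \right)}\right) - 115 = \left(18608 - 58\right) - 115 = 18550 - 115 = 18435$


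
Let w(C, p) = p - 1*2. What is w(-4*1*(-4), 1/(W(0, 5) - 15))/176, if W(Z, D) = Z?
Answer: -31/2640 ≈ -0.011742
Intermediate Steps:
w(C, p) = -2 + p (w(C, p) = p - 2 = -2 + p)
w(-4*1*(-4), 1/(W(0, 5) - 15))/176 = (-2 + 1/(0 - 15))/176 = (-2 + 1/(-15))*(1/176) = (-2 - 1/15)*(1/176) = -31/15*1/176 = -31/2640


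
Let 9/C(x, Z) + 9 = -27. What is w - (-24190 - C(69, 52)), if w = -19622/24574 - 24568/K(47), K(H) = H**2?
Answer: 2624936975037/108567932 ≈ 24178.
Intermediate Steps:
C(x, Z) = -1/4 (C(x, Z) = 9/(-9 - 27) = 9/(-36) = 9*(-1/36) = -1/4)
w = -323539515/27141983 (w = -19622/24574 - 24568/(47**2) = -19622*1/24574 - 24568/2209 = -9811/12287 - 24568*1/2209 = -9811/12287 - 24568/2209 = -323539515/27141983 ≈ -11.920)
w - (-24190 - C(69, 52)) = -323539515/27141983 - (-24190 - 1*(-1/4)) = -323539515/27141983 - (-24190 + 1/4) = -323539515/27141983 - 1*(-96759/4) = -323539515/27141983 + 96759/4 = 2624936975037/108567932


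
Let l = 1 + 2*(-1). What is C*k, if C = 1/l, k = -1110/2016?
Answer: 185/336 ≈ 0.55060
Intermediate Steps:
k = -185/336 (k = -1110*1/2016 = -185/336 ≈ -0.55060)
l = -1 (l = 1 - 2 = -1)
C = -1 (C = 1/(-1) = -1)
C*k = -1*(-185/336) = 185/336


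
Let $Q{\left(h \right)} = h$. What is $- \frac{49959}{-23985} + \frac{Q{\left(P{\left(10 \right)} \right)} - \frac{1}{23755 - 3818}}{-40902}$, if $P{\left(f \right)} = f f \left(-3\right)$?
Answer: $\frac{349428901003}{167169950670} \approx 2.0903$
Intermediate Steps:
$P{\left(f \right)} = - 3 f^{2}$ ($P{\left(f \right)} = f^{2} \left(-3\right) = - 3 f^{2}$)
$- \frac{49959}{-23985} + \frac{Q{\left(P{\left(10 \right)} \right)} - \frac{1}{23755 - 3818}}{-40902} = - \frac{49959}{-23985} + \frac{- 3 \cdot 10^{2} - \frac{1}{23755 - 3818}}{-40902} = \left(-49959\right) \left(- \frac{1}{23985}\right) + \left(\left(-3\right) 100 - \frac{1}{19937}\right) \left(- \frac{1}{40902}\right) = \frac{427}{205} + \left(-300 - \frac{1}{19937}\right) \left(- \frac{1}{40902}\right) = \frac{427}{205} - - \frac{5981101}{815463174} = \frac{427}{205} + \frac{5981101}{815463174} = \frac{349428901003}{167169950670}$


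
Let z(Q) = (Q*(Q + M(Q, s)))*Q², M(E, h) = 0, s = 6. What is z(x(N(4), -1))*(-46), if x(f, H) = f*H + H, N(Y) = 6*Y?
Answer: -17968750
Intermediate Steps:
x(f, H) = H + H*f (x(f, H) = H*f + H = H + H*f)
z(Q) = Q⁴ (z(Q) = (Q*(Q + 0))*Q² = (Q*Q)*Q² = Q²*Q² = Q⁴)
z(x(N(4), -1))*(-46) = (-(1 + 6*4))⁴*(-46) = (-(1 + 24))⁴*(-46) = (-1*25)⁴*(-46) = (-25)⁴*(-46) = 390625*(-46) = -17968750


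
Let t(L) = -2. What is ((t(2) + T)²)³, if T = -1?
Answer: 729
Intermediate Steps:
((t(2) + T)²)³ = ((-2 - 1)²)³ = ((-3)²)³ = 9³ = 729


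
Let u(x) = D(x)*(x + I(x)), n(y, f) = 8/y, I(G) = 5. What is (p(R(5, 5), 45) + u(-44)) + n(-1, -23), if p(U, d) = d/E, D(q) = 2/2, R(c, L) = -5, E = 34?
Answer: -1553/34 ≈ -45.676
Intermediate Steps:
D(q) = 1 (D(q) = 2*(½) = 1)
p(U, d) = d/34
u(x) = 5 + x (u(x) = 1*(x + 5) = 1*(5 + x) = 5 + x)
(p(R(5, 5), 45) + u(-44)) + n(-1, -23) = ((1/34)*45 + (5 - 44)) + 8/(-1) = (45/34 - 39) + 8*(-1) = -1281/34 - 8 = -1553/34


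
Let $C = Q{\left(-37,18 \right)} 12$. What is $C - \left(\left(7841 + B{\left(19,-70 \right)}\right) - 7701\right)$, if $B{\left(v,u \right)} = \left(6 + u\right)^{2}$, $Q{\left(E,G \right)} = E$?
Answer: $-4680$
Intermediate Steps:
$C = -444$ ($C = \left(-37\right) 12 = -444$)
$C - \left(\left(7841 + B{\left(19,-70 \right)}\right) - 7701\right) = -444 - \left(\left(7841 + \left(6 - 70\right)^{2}\right) - 7701\right) = -444 - \left(\left(7841 + \left(-64\right)^{2}\right) - 7701\right) = -444 - \left(\left(7841 + 4096\right) - 7701\right) = -444 - \left(11937 - 7701\right) = -444 - 4236 = -4680$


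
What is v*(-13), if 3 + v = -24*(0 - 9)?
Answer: -2769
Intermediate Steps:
v = 213 (v = -3 - 24*(0 - 9) = -3 - 24*(-9) = -3 + 216 = 213)
v*(-13) = 213*(-13) = -2769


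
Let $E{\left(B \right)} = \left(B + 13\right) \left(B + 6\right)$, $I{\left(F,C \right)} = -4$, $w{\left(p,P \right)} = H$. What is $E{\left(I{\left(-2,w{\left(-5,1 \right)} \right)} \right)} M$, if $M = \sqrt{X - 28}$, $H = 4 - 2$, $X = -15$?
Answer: $18 i \sqrt{43} \approx 118.03 i$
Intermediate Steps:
$H = 2$ ($H = 4 - 2 = 2$)
$w{\left(p,P \right)} = 2$
$E{\left(B \right)} = \left(6 + B\right) \left(13 + B\right)$ ($E{\left(B \right)} = \left(13 + B\right) \left(6 + B\right) = \left(6 + B\right) \left(13 + B\right)$)
$M = i \sqrt{43}$ ($M = \sqrt{-15 - 28} = \sqrt{-43} = i \sqrt{43} \approx 6.5574 i$)
$E{\left(I{\left(-2,w{\left(-5,1 \right)} \right)} \right)} M = \left(78 + \left(-4\right)^{2} + 19 \left(-4\right)\right) i \sqrt{43} = \left(78 + 16 - 76\right) i \sqrt{43} = 18 i \sqrt{43}$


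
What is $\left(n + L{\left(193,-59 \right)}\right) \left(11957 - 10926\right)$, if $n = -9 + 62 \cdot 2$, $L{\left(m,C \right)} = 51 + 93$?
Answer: $267029$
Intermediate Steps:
$L{\left(m,C \right)} = 144$
$n = 115$ ($n = -9 + 124 = 115$)
$\left(n + L{\left(193,-59 \right)}\right) \left(11957 - 10926\right) = \left(115 + 144\right) \left(11957 - 10926\right) = 259 \cdot 1031 = 267029$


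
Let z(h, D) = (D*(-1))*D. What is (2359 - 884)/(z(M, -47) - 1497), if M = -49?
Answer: -1475/3706 ≈ -0.39800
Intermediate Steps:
z(h, D) = -D² (z(h, D) = (-D)*D = -D²)
(2359 - 884)/(z(M, -47) - 1497) = (2359 - 884)/(-1*(-47)² - 1497) = 1475/(-1*2209 - 1497) = 1475/(-2209 - 1497) = 1475/(-3706) = 1475*(-1/3706) = -1475/3706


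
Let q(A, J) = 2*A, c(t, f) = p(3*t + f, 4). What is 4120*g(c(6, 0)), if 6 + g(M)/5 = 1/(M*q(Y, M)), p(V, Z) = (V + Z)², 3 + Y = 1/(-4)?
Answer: -194433100/1573 ≈ -1.2361e+5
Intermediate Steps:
Y = -13/4 (Y = -3 + 1/(-4) = -3 - ¼ = -13/4 ≈ -3.2500)
c(t, f) = (4 + f + 3*t)² (c(t, f) = ((3*t + f) + 4)² = ((f + 3*t) + 4)² = (4 + f + 3*t)²)
g(M) = -30 - 10/(13*M) (g(M) = -30 + 5/((M*(2*(-13/4)))) = -30 + 5/((M*(-13/2))) = -30 + 5/((-13*M/2)) = -30 + 5*(-2/(13*M)) = -30 - 10/(13*M))
4120*g(c(6, 0)) = 4120*(-30 - 10/(13*(4 + 0 + 3*6)²)) = 4120*(-30 - 10/(13*(4 + 0 + 18)²)) = 4120*(-30 - 10/(13*(22²))) = 4120*(-30 - 10/13/484) = 4120*(-30 - 10/13*1/484) = 4120*(-30 - 5/3146) = 4120*(-94385/3146) = -194433100/1573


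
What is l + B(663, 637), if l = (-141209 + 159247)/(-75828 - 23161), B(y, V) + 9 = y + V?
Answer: 127776761/98989 ≈ 1290.8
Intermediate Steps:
B(y, V) = -9 + V + y (B(y, V) = -9 + (y + V) = -9 + (V + y) = -9 + V + y)
l = -18038/98989 (l = 18038/(-98989) = 18038*(-1/98989) = -18038/98989 ≈ -0.18222)
l + B(663, 637) = -18038/98989 + (-9 + 637 + 663) = -18038/98989 + 1291 = 127776761/98989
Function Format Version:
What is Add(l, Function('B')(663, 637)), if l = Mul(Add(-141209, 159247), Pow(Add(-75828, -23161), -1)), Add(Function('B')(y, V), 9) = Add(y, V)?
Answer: Rational(127776761, 98989) ≈ 1290.8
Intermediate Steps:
Function('B')(y, V) = Add(-9, V, y) (Function('B')(y, V) = Add(-9, Add(y, V)) = Add(-9, Add(V, y)) = Add(-9, V, y))
l = Rational(-18038, 98989) (l = Mul(18038, Pow(-98989, -1)) = Mul(18038, Rational(-1, 98989)) = Rational(-18038, 98989) ≈ -0.18222)
Add(l, Function('B')(663, 637)) = Add(Rational(-18038, 98989), Add(-9, 637, 663)) = Add(Rational(-18038, 98989), 1291) = Rational(127776761, 98989)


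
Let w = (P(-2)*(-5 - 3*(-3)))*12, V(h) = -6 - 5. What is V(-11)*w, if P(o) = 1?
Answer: -528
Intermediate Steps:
V(h) = -11
w = 48 (w = (1*(-5 - 3*(-3)))*12 = (1*(-5 + 9))*12 = (1*4)*12 = 4*12 = 48)
V(-11)*w = -11*48 = -528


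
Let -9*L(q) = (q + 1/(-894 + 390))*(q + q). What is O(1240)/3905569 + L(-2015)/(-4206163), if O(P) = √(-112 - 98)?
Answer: 157411955/733813668 + I*√210/3905569 ≈ 0.21451 + 3.7104e-6*I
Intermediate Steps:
L(q) = -2*q*(-1/504 + q)/9 (L(q) = -(q + 1/(-894 + 390))*(q + q)/9 = -(q + 1/(-504))*2*q/9 = -(q - 1/504)*2*q/9 = -(-1/504 + q)*2*q/9 = -2*q*(-1/504 + q)/9)
O(P) = I*√210 (O(P) = √(-210) = I*√210)
O(1240)/3905569 + L(-2015)/(-4206163) = (I*√210)/3905569 + ((1/2268)*(-2015)*(1 - 504*(-2015)))/(-4206163) = (I*√210)*(1/3905569) + ((1/2268)*(-2015)*(1 + 1015560))*(-1/4206163) = I*√210/3905569 + ((1/2268)*(-2015)*1015561)*(-1/4206163) = I*√210/3905569 - 2046355415/2268*(-1/4206163) = I*√210/3905569 + 157411955/733813668 = 157411955/733813668 + I*√210/3905569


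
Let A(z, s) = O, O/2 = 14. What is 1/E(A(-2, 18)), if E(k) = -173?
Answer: -1/173 ≈ -0.0057803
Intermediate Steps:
O = 28 (O = 2*14 = 28)
A(z, s) = 28
1/E(A(-2, 18)) = 1/(-173) = -1/173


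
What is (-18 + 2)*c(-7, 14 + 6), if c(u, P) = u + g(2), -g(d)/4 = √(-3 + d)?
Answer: 112 + 64*I ≈ 112.0 + 64.0*I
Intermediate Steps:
g(d) = -4*√(-3 + d)
c(u, P) = u - 4*I (c(u, P) = u - 4*√(-3 + 2) = u - 4*I)
(-18 + 2)*c(-7, 14 + 6) = (-18 + 2)*(-7 - 4*I) = -16*(-7 - 4*I) = 112 + 64*I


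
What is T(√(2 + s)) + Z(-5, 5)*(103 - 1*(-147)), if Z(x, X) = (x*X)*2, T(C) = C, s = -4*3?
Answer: -12500 + I*√10 ≈ -12500.0 + 3.1623*I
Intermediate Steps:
s = -12
Z(x, X) = 2*X*x (Z(x, X) = (X*x)*2 = 2*X*x)
T(√(2 + s)) + Z(-5, 5)*(103 - 1*(-147)) = √(2 - 12) + (2*5*(-5))*(103 - 1*(-147)) = √(-10) - 50*(103 + 147) = I*√10 - 50*250 = I*√10 - 12500 = -12500 + I*√10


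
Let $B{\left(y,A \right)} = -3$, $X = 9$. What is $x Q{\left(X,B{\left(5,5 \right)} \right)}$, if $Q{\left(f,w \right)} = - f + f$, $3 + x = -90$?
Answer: $0$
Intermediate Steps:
$x = -93$ ($x = -3 - 90 = -93$)
$Q{\left(f,w \right)} = 0$
$x Q{\left(X,B{\left(5,5 \right)} \right)} = \left(-93\right) 0 = 0$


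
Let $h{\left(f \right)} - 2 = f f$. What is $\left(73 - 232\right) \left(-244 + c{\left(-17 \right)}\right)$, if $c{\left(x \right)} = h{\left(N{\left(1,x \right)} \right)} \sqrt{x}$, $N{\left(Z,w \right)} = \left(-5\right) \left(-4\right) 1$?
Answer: $38796 - 63918 i \sqrt{17} \approx 38796.0 - 2.6354 \cdot 10^{5} i$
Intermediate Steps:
$N{\left(Z,w \right)} = 20$ ($N{\left(Z,w \right)} = 20 \cdot 1 = 20$)
$h{\left(f \right)} = 2 + f^{2}$ ($h{\left(f \right)} = 2 + f f = 2 + f^{2}$)
$c{\left(x \right)} = 402 \sqrt{x}$ ($c{\left(x \right)} = \left(2 + 20^{2}\right) \sqrt{x} = \left(2 + 400\right) \sqrt{x} = 402 \sqrt{x}$)
$\left(73 - 232\right) \left(-244 + c{\left(-17 \right)}\right) = \left(73 - 232\right) \left(-244 + 402 \sqrt{-17}\right) = - 159 \left(-244 + 402 i \sqrt{17}\right) = 38796 - 63918 i \sqrt{17}$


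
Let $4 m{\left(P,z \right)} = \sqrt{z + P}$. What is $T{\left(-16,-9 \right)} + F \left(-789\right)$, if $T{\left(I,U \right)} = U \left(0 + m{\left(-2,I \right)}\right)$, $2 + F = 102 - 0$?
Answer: $-78900 - \frac{27 i \sqrt{2}}{4} \approx -78900.0 - 9.5459 i$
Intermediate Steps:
$F = 100$ ($F = -2 + \left(102 - 0\right) = -2 + \left(102 + 0\right) = -2 + 102 = 100$)
$m{\left(P,z \right)} = \frac{\sqrt{P + z}}{4}$ ($m{\left(P,z \right)} = \frac{\sqrt{z + P}}{4} = \frac{\sqrt{P + z}}{4}$)
$T{\left(I,U \right)} = \frac{U \sqrt{-2 + I}}{4}$ ($T{\left(I,U \right)} = U \left(0 + \frac{\sqrt{-2 + I}}{4}\right) = U \frac{\sqrt{-2 + I}}{4} = \frac{U \sqrt{-2 + I}}{4}$)
$T{\left(-16,-9 \right)} + F \left(-789\right) = \frac{1}{4} \left(-9\right) \sqrt{-2 - 16} + 100 \left(-789\right) = \frac{1}{4} \left(-9\right) \sqrt{-18} - 78900 = \frac{1}{4} \left(-9\right) 3 i \sqrt{2} - 78900 = - \frac{27 i \sqrt{2}}{4} - 78900 = -78900 - \frac{27 i \sqrt{2}}{4}$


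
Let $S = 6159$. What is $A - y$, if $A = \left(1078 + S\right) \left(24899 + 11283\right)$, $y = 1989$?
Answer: $261847145$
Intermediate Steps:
$A = 261849134$ ($A = \left(1078 + 6159\right) \left(24899 + 11283\right) = 7237 \cdot 36182 = 261849134$)
$A - y = 261849134 - 1989 = 261847145$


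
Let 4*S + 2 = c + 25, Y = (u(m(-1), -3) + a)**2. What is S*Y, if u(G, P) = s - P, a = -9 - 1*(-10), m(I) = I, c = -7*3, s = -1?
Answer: 9/2 ≈ 4.5000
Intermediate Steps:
c = -21
a = 1 (a = -9 + 10 = 1)
u(G, P) = -1 - P
Y = 9 (Y = ((-1 - 1*(-3)) + 1)**2 = ((-1 + 3) + 1)**2 = (2 + 1)**2 = 3**2 = 9)
S = 1/2 (S = -1/2 + (-21 + 25)/4 = -1/2 + (1/4)*4 = -1/2 + 1 = 1/2 ≈ 0.50000)
S*Y = (1/2)*9 = 9/2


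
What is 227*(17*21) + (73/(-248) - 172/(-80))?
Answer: 100490661/1240 ≈ 81041.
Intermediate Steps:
227*(17*21) + (73/(-248) - 172/(-80)) = 227*357 + (73*(-1/248) - 172*(-1/80)) = 81039 + (-73/248 + 43/20) = 81039 + 2301/1240 = 100490661/1240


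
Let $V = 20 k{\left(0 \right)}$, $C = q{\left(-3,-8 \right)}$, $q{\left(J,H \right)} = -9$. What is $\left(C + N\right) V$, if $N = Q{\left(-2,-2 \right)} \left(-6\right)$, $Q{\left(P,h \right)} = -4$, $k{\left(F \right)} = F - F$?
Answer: $0$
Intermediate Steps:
$k{\left(F \right)} = 0$
$C = -9$
$V = 0$ ($V = 20 \cdot 0 = 0$)
$N = 24$ ($N = \left(-4\right) \left(-6\right) = 24$)
$\left(C + N\right) V = \left(-9 + 24\right) 0 = 15 \cdot 0 = 0$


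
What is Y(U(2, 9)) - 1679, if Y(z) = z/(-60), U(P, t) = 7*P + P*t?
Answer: -25193/15 ≈ -1679.5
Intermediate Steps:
Y(z) = -z/60 (Y(z) = z*(-1/60) = -z/60)
Y(U(2, 9)) - 1679 = -(7 + 9)/30 - 1679 = -16/30 - 1679 = -1/60*32 - 1679 = -8/15 - 1679 = -25193/15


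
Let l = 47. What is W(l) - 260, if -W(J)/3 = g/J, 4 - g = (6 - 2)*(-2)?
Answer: -12256/47 ≈ -260.77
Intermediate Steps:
g = 12 (g = 4 - (6 - 2)*(-2) = 4 - 4*(-2) = 4 - 1*(-8) = 4 + 8 = 12)
W(J) = -36/J
W(l) - 260 = -36/47 - 260 = -12256/47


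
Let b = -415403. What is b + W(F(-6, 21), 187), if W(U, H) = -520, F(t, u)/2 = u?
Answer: -415923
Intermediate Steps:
F(t, u) = 2*u
b + W(F(-6, 21), 187) = -415403 - 520 = -415923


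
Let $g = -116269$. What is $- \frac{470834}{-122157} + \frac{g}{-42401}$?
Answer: $\frac{4880986381}{739939851} \approx 6.5965$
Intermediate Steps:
$- \frac{470834}{-122157} + \frac{g}{-42401} = - \frac{470834}{-122157} - \frac{116269}{-42401} = \left(-470834\right) \left(- \frac{1}{122157}\right) - - \frac{116269}{42401} = \frac{67262}{17451} + \frac{116269}{42401} = \frac{4880986381}{739939851}$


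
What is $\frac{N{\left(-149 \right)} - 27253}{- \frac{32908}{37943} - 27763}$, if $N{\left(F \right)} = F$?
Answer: $\frac{18240598}{18481481} \approx 0.98697$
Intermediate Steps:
$\frac{N{\left(-149 \right)} - 27253}{- \frac{32908}{37943} - 27763} = \frac{-149 - 27253}{- \frac{32908}{37943} - 27763} = - \frac{27402}{\left(-32908\right) \frac{1}{37943} - 27763} = - \frac{27402}{- \frac{1732}{1997} - 27763} = - \frac{27402}{- \frac{55444443}{1997}} = \left(-27402\right) \left(- \frac{1997}{55444443}\right) = \frac{18240598}{18481481}$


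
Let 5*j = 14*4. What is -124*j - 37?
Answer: -7129/5 ≈ -1425.8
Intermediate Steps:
j = 56/5 (j = (14*4)/5 = (⅕)*56 = 56/5 ≈ 11.200)
-124*j - 37 = -124*56/5 - 37 = -6944/5 - 37 = -7129/5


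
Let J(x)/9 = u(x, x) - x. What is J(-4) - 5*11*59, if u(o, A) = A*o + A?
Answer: -3101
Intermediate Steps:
u(o, A) = A + A*o
J(x) = -9*x + 9*x*(1 + x) (J(x) = 9*(x*(1 + x) - x) = 9*(-x + x*(1 + x)) = -9*x + 9*x*(1 + x))
J(-4) - 5*11*59 = 9*(-4)² - 5*11*59 = 9*16 - 55*59 = 144 - 3245 = -3101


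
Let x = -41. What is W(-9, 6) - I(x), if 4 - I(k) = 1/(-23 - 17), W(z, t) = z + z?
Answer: -881/40 ≈ -22.025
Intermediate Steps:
W(z, t) = 2*z
I(k) = 161/40 (I(k) = 4 - 1/(-23 - 17) = 4 - 1/(-40) = 4 - 1*(-1/40) = 4 + 1/40 = 161/40)
W(-9, 6) - I(x) = 2*(-9) - 1*161/40 = -18 - 161/40 = -881/40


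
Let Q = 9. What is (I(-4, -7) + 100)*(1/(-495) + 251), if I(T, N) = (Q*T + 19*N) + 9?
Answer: -496976/33 ≈ -15060.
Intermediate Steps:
I(T, N) = 9 + 9*T + 19*N (I(T, N) = (9*T + 19*N) + 9 = 9 + 9*T + 19*N)
(I(-4, -7) + 100)*(1/(-495) + 251) = ((9 + 9*(-4) + 19*(-7)) + 100)*(1/(-495) + 251) = ((9 - 36 - 133) + 100)*(-1/495 + 251) = (-160 + 100)*(124244/495) = -60*124244/495 = -496976/33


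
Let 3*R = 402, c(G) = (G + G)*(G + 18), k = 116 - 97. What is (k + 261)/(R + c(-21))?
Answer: 14/13 ≈ 1.0769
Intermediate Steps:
k = 19
c(G) = 2*G*(18 + G) (c(G) = (2*G)*(18 + G) = 2*G*(18 + G))
R = 134 (R = (1/3)*402 = 134)
(k + 261)/(R + c(-21)) = (19 + 261)/(134 + 2*(-21)*(18 - 21)) = 280/(134 + 2*(-21)*(-3)) = 280/(134 + 126) = 280/260 = 280*(1/260) = 14/13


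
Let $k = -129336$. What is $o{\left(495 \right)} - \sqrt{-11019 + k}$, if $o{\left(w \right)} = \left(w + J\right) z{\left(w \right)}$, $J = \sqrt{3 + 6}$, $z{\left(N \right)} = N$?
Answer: $246510 - 3 i \sqrt{15595} \approx 2.4651 \cdot 10^{5} - 374.64 i$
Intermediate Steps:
$J = 3$ ($J = \sqrt{9} = 3$)
$o{\left(w \right)} = w \left(3 + w\right)$ ($o{\left(w \right)} = \left(w + 3\right) w = \left(3 + w\right) w = w \left(3 + w\right)$)
$o{\left(495 \right)} - \sqrt{-11019 + k} = 495 \left(3 + 495\right) - \sqrt{-11019 - 129336} = 495 \cdot 498 - \sqrt{-140355} = 246510 - 3 i \sqrt{15595}$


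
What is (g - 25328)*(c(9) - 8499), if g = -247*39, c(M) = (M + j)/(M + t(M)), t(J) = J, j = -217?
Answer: 2677837795/9 ≈ 2.9754e+8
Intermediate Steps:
c(M) = (-217 + M)/(2*M) (c(M) = (M - 217)/(M + M) = (-217 + M)/((2*M)) = (-217 + M)*(1/(2*M)) = (-217 + M)/(2*M))
g = -9633
(g - 25328)*(c(9) - 8499) = (-9633 - 25328)*((1/2)*(-217 + 9)/9 - 8499) = -34961*((1/2)*(1/9)*(-208) - 8499) = -34961*(-104/9 - 8499) = -34961*(-76595/9) = 2677837795/9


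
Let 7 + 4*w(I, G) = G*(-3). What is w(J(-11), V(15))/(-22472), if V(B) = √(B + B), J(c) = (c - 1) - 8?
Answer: 7/89888 + 3*√30/89888 ≈ 0.00026068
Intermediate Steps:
J(c) = -9 + c (J(c) = (-1 + c) - 8 = -9 + c)
V(B) = √2*√B (V(B) = √(2*B) = √2*√B)
w(I, G) = -7/4 - 3*G/4 (w(I, G) = -7/4 + (G*(-3))/4 = -7/4 + (-3*G)/4 = -7/4 - 3*G/4)
w(J(-11), V(15))/(-22472) = (-7/4 - 3*√2*√15/4)/(-22472) = (-7/4 - 3*√30/4)*(-1/22472) = 7/89888 + 3*√30/89888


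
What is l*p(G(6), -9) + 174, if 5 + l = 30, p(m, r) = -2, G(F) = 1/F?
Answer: 124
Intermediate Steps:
l = 25 (l = -5 + 30 = 25)
l*p(G(6), -9) + 174 = 25*(-2) + 174 = -50 + 174 = 124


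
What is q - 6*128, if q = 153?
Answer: -615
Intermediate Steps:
q - 6*128 = 153 - 6*128 = 153 - 768 = -615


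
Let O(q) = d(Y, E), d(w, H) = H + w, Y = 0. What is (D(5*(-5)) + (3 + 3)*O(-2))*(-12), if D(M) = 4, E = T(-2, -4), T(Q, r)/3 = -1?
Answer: 168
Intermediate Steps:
T(Q, r) = -3 (T(Q, r) = 3*(-1) = -3)
E = -3
O(q) = -3 (O(q) = -3 + 0 = -3)
(D(5*(-5)) + (3 + 3)*O(-2))*(-12) = (4 + (3 + 3)*(-3))*(-12) = (4 + 6*(-3))*(-12) = (4 - 18)*(-12) = -14*(-12) = 168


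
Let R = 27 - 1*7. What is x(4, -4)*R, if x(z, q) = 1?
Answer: 20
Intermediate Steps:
R = 20 (R = 27 - 7 = 20)
x(4, -4)*R = 1*20 = 20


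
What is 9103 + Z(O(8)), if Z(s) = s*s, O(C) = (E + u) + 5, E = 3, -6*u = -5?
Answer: 330517/36 ≈ 9181.0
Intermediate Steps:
u = ⅚ (u = -⅙*(-5) = ⅚ ≈ 0.83333)
O(C) = 53/6 (O(C) = (3 + ⅚) + 5 = 23/6 + 5 = 53/6)
Z(s) = s²
9103 + Z(O(8)) = 9103 + (53/6)² = 9103 + 2809/36 = 330517/36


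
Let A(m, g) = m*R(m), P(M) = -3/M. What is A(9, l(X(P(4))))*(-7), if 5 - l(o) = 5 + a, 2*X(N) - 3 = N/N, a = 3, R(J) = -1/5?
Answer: 63/5 ≈ 12.600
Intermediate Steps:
R(J) = -⅕ (R(J) = -1*⅕ = -⅕)
X(N) = 2 (X(N) = 3/2 + (N/N)/2 = 3/2 + (½)*1 = 3/2 + ½ = 2)
l(o) = -3 (l(o) = 5 - (5 + 3) = 5 - 1*8 = 5 - 8 = -3)
A(m, g) = -m/5 (A(m, g) = m*(-⅕) = -m/5)
A(9, l(X(P(4))))*(-7) = -⅕*9*(-7) = -9/5*(-7) = 63/5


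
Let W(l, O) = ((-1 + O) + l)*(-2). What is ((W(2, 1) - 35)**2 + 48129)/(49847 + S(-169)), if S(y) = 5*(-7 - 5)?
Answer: 49650/49787 ≈ 0.99725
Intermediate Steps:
W(l, O) = 2 - 2*O - 2*l (W(l, O) = (-1 + O + l)*(-2) = 2 - 2*O - 2*l)
S(y) = -60 (S(y) = 5*(-12) = -60)
((W(2, 1) - 35)**2 + 48129)/(49847 + S(-169)) = (((2 - 2*1 - 2*2) - 35)**2 + 48129)/(49847 - 60) = (((2 - 2 - 4) - 35)**2 + 48129)/49787 = ((-4 - 35)**2 + 48129)*(1/49787) = ((-39)**2 + 48129)*(1/49787) = (1521 + 48129)*(1/49787) = 49650*(1/49787) = 49650/49787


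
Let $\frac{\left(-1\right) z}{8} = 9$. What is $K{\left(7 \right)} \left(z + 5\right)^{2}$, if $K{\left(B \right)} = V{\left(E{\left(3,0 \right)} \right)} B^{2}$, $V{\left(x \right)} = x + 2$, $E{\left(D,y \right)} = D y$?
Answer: $439922$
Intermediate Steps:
$z = -72$ ($z = \left(-8\right) 9 = -72$)
$V{\left(x \right)} = 2 + x$
$K{\left(B \right)} = 2 B^{2}$ ($K{\left(B \right)} = \left(2 + 3 \cdot 0\right) B^{2} = \left(2 + 0\right) B^{2} = 2 B^{2}$)
$K{\left(7 \right)} \left(z + 5\right)^{2} = 2 \cdot 7^{2} \left(-72 + 5\right)^{2} = 2 \cdot 49 \left(-67\right)^{2} = 98 \cdot 4489 = 439922$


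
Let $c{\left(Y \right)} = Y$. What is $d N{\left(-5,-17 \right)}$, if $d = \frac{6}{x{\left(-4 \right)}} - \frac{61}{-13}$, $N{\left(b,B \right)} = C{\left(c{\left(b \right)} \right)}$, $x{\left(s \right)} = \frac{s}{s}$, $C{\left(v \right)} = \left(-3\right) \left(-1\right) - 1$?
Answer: $\frac{278}{13} \approx 21.385$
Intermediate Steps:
$C{\left(v \right)} = 2$ ($C{\left(v \right)} = 3 - 1 = 2$)
$x{\left(s \right)} = 1$
$N{\left(b,B \right)} = 2$
$d = \frac{139}{13}$ ($d = \frac{6}{1} - \frac{61}{-13} = 6 \cdot 1 - - \frac{61}{13} = 6 + \frac{61}{13} = \frac{139}{13} \approx 10.692$)
$d N{\left(-5,-17 \right)} = \frac{139}{13} \cdot 2 = \frac{278}{13}$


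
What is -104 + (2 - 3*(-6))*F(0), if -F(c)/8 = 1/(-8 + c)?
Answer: -84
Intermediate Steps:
F(c) = -8/(-8 + c)
-104 + (2 - 3*(-6))*F(0) = -104 + (2 - 3*(-6))*(-8/(-8 + 0)) = -104 + (2 + 18)*(-8/(-8)) = -104 + 20*(-8*(-1/8)) = -104 + 20*1 = -104 + 20 = -84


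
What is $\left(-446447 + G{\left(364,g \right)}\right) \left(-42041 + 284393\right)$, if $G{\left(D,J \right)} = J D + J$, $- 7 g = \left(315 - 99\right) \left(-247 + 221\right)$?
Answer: $- \frac{260598439728}{7} \approx -3.7228 \cdot 10^{10}$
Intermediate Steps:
$g = \frac{5616}{7}$ ($g = - \frac{\left(315 - 99\right) \left(-247 + 221\right)}{7} = - \frac{216 \left(-26\right)}{7} = \left(- \frac{1}{7}\right) \left(-5616\right) = \frac{5616}{7} \approx 802.29$)
$G{\left(D,J \right)} = J + D J$ ($G{\left(D,J \right)} = D J + J = J + D J$)
$\left(-446447 + G{\left(364,g \right)}\right) \left(-42041 + 284393\right) = \left(-446447 + \frac{5616 \left(1 + 364\right)}{7}\right) \left(-42041 + 284393\right) = \left(-446447 + \frac{5616}{7} \cdot 365\right) 242352 = \left(-446447 + \frac{2049840}{7}\right) 242352 = \left(- \frac{1075289}{7}\right) 242352 = - \frac{260598439728}{7}$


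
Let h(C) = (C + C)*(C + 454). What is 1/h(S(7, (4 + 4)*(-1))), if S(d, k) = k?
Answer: -1/7136 ≈ -0.00014013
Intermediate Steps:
h(C) = 2*C*(454 + C) (h(C) = (2*C)*(454 + C) = 2*C*(454 + C))
1/h(S(7, (4 + 4)*(-1))) = 1/(2*((4 + 4)*(-1))*(454 + (4 + 4)*(-1))) = 1/(2*(8*(-1))*(454 + 8*(-1))) = 1/(2*(-8)*(454 - 8)) = 1/(2*(-8)*446) = 1/(-7136) = -1/7136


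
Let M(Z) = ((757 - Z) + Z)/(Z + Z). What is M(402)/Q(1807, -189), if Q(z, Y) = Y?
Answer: -757/151956 ≈ -0.0049817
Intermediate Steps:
M(Z) = 757/(2*Z) (M(Z) = 757/((2*Z)) = 757*(1/(2*Z)) = 757/(2*Z))
M(402)/Q(1807, -189) = ((757/2)/402)/(-189) = ((757/2)*(1/402))*(-1/189) = (757/804)*(-1/189) = -757/151956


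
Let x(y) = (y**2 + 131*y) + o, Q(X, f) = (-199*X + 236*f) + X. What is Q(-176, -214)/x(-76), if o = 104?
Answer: 3914/1019 ≈ 3.8410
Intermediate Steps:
Q(X, f) = -198*X + 236*f
x(y) = 104 + y**2 + 131*y (x(y) = (y**2 + 131*y) + 104 = 104 + y**2 + 131*y)
Q(-176, -214)/x(-76) = (-198*(-176) + 236*(-214))/(104 + (-76)**2 + 131*(-76)) = (34848 - 50504)/(104 + 5776 - 9956) = -15656/(-4076) = -15656*(-1/4076) = 3914/1019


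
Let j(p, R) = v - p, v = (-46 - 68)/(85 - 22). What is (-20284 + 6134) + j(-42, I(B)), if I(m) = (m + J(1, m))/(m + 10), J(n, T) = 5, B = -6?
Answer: -296306/21 ≈ -14110.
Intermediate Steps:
v = -38/21 (v = -114/63 = -114*1/63 = -38/21 ≈ -1.8095)
I(m) = (5 + m)/(10 + m) (I(m) = (m + 5)/(m + 10) = (5 + m)/(10 + m))
j(p, R) = -38/21 - p
(-20284 + 6134) + j(-42, I(B)) = (-20284 + 6134) + (-38/21 - 1*(-42)) = -14150 + (-38/21 + 42) = -14150 + 844/21 = -296306/21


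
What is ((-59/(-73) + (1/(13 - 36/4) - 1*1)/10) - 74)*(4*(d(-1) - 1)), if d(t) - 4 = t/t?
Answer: -427878/365 ≈ -1172.3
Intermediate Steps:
d(t) = 5 (d(t) = 4 + t/t = 4 + 1 = 5)
((-59/(-73) + (1/(13 - 36/4) - 1*1)/10) - 74)*(4*(d(-1) - 1)) = ((-59/(-73) + (1/(13 - 36/4) - 1*1)/10) - 74)*(4*(5 - 1)) = ((-59*(-1/73) + (1/(13 - 36*¼) - 1)*(⅒)) - 74)*(4*4) = ((59/73 + (1/(13 - 9) - 1)*(⅒)) - 74)*16 = ((59/73 + (1/4 - 1)*(⅒)) - 74)*16 = ((59/73 + (¼ - 1)*(⅒)) - 74)*16 = ((59/73 - ¾*⅒) - 74)*16 = ((59/73 - 3/40) - 74)*16 = (2141/2920 - 74)*16 = -213939/2920*16 = -427878/365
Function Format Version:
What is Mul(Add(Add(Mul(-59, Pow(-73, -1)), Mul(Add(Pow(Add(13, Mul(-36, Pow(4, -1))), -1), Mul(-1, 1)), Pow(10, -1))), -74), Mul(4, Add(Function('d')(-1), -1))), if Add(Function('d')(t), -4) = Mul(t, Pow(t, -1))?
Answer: Rational(-427878, 365) ≈ -1172.3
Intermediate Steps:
Function('d')(t) = 5 (Function('d')(t) = Add(4, Mul(t, Pow(t, -1))) = Add(4, 1) = 5)
Mul(Add(Add(Mul(-59, Pow(-73, -1)), Mul(Add(Pow(Add(13, Mul(-36, Pow(4, -1))), -1), Mul(-1, 1)), Pow(10, -1))), -74), Mul(4, Add(Function('d')(-1), -1))) = Mul(Add(Add(Mul(-59, Pow(-73, -1)), Mul(Add(Pow(Add(13, Mul(-36, Pow(4, -1))), -1), Mul(-1, 1)), Pow(10, -1))), -74), Mul(4, Add(5, -1))) = Mul(Add(Add(Mul(-59, Rational(-1, 73)), Mul(Add(Pow(Add(13, Mul(-36, Rational(1, 4))), -1), -1), Rational(1, 10))), -74), Mul(4, 4)) = Mul(Add(Add(Rational(59, 73), Mul(Add(Pow(Add(13, -9), -1), -1), Rational(1, 10))), -74), 16) = Mul(Add(Add(Rational(59, 73), Mul(Add(Pow(4, -1), -1), Rational(1, 10))), -74), 16) = Mul(Add(Add(Rational(59, 73), Mul(Add(Rational(1, 4), -1), Rational(1, 10))), -74), 16) = Mul(Add(Add(Rational(59, 73), Mul(Rational(-3, 4), Rational(1, 10))), -74), 16) = Mul(Add(Add(Rational(59, 73), Rational(-3, 40)), -74), 16) = Mul(Add(Rational(2141, 2920), -74), 16) = Mul(Rational(-213939, 2920), 16) = Rational(-427878, 365)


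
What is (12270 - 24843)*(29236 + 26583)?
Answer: -701812287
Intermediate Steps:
(12270 - 24843)*(29236 + 26583) = -12573*55819 = -701812287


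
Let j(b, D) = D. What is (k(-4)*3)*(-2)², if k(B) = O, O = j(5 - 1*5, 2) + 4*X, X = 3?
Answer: 168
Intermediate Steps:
O = 14 (O = 2 + 4*3 = 2 + 12 = 14)
k(B) = 14
(k(-4)*3)*(-2)² = (14*3)*(-2)² = 42*4 = 168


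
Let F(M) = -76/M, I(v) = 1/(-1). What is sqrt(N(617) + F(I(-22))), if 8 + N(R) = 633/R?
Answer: sqrt(26277413)/617 ≈ 8.3082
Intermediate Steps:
I(v) = -1
N(R) = -8 + 633/R
sqrt(N(617) + F(I(-22))) = sqrt((-8 + 633/617) - 76/(-1)) = sqrt((-8 + 633*(1/617)) - 76*(-1)) = sqrt((-8 + 633/617) + 76) = sqrt(-4303/617 + 76) = sqrt(42589/617) = sqrt(26277413)/617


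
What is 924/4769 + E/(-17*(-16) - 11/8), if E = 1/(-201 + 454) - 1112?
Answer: -2045475308/522439181 ≈ -3.9152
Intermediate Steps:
E = -281335/253 (E = 1/253 - 1112 = -281335/253 ≈ -1112.0)
924/4769 + E/(-17*(-16) - 11/8) = 924/4769 - 281335/(253*(-17*(-16) - 11/8)) = 924*(1/4769) - 281335/(253*(272 - 11*⅛)) = 924/4769 - 281335/(253*(272 - 11/8)) = 924/4769 - 281335/(253*2165/8) = 924/4769 - 281335/253*8/2165 = 924/4769 - 450136/109549 = -2045475308/522439181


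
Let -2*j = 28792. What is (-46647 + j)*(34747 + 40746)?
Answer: -4608319199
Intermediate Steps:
j = -14396 (j = -1/2*28792 = -14396)
(-46647 + j)*(34747 + 40746) = (-46647 - 14396)*(34747 + 40746) = -61043*75493 = -4608319199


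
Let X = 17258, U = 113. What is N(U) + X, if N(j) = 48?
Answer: 17306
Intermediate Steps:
N(U) + X = 48 + 17258 = 17306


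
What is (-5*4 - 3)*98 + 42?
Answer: -2212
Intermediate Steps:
(-5*4 - 3)*98 + 42 = (-20 - 3)*98 + 42 = -23*98 + 42 = -2254 + 42 = -2212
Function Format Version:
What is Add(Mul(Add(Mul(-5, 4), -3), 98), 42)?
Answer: -2212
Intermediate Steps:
Add(Mul(Add(Mul(-5, 4), -3), 98), 42) = Add(Mul(Add(-20, -3), 98), 42) = Add(Mul(-23, 98), 42) = Add(-2254, 42) = -2212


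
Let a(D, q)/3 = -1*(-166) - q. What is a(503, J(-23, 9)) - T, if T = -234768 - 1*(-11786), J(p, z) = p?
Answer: 223549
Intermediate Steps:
a(D, q) = 498 - 3*q (a(D, q) = 3*(-1*(-166) - q) = 3*(166 - q) = 498 - 3*q)
T = -222982 (T = -234768 + 11786 = -222982)
a(503, J(-23, 9)) - T = (498 - 3*(-23)) - 1*(-222982) = (498 + 69) + 222982 = 567 + 222982 = 223549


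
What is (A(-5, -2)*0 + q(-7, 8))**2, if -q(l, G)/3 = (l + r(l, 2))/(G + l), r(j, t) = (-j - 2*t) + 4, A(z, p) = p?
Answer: 0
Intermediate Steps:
r(j, t) = 4 - j - 2*t
q(l, G) = 0 (q(l, G) = -3*(l + (4 - l - 2*2))/(G + l) = -3*(l + (4 - l - 4))/(G + l) = -3*(l - l)/(G + l) = -0/(G + l) = -3*0 = 0)
(A(-5, -2)*0 + q(-7, 8))**2 = (-2*0 + 0)**2 = (0 + 0)**2 = 0**2 = 0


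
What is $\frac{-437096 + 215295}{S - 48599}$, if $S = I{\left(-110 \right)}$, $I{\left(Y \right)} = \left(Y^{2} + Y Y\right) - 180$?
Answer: $\frac{221801}{24579} \approx 9.024$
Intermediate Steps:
$I{\left(Y \right)} = -180 + 2 Y^{2}$ ($I{\left(Y \right)} = \left(Y^{2} + Y^{2}\right) - 180 = 2 Y^{2} - 180 = -180 + 2 Y^{2}$)
$S = 24020$ ($S = -180 + 2 \left(-110\right)^{2} = -180 + 2 \cdot 12100 = -180 + 24200 = 24020$)
$\frac{-437096 + 215295}{S - 48599} = \frac{-437096 + 215295}{24020 - 48599} = - \frac{221801}{-24579} = \left(-221801\right) \left(- \frac{1}{24579}\right) = \frac{221801}{24579}$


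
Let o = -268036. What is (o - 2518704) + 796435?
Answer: -1990305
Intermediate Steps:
(o - 2518704) + 796435 = (-268036 - 2518704) + 796435 = -2786740 + 796435 = -1990305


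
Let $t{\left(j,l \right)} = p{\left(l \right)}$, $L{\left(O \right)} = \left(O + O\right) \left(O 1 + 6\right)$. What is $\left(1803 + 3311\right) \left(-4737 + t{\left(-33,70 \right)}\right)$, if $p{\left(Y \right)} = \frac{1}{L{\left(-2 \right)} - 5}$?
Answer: $- \frac{508730492}{21} \approx -2.4225 \cdot 10^{7}$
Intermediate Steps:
$L{\left(O \right)} = 2 O \left(6 + O\right)$ ($L{\left(O \right)} = 2 O \left(O + 6\right) = 2 O \left(6 + O\right)$)
$p{\left(Y \right)} = - \frac{1}{21}$ ($p{\left(Y \right)} = \frac{1}{2 \left(-2\right) \left(6 - 2\right) - 5} = \frac{1}{2 \left(-2\right) 4 - 5} = \frac{1}{-16 - 5} = \frac{1}{-21} = - \frac{1}{21}$)
$t{\left(j,l \right)} = - \frac{1}{21}$
$\left(1803 + 3311\right) \left(-4737 + t{\left(-33,70 \right)}\right) = \left(1803 + 3311\right) \left(-4737 - \frac{1}{21}\right) = 5114 \left(- \frac{99478}{21}\right) = - \frac{508730492}{21}$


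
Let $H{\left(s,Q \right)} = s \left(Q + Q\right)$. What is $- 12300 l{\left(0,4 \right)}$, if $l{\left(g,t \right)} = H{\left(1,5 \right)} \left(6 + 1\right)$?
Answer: $-861000$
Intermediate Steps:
$H{\left(s,Q \right)} = 2 Q s$ ($H{\left(s,Q \right)} = s 2 Q = 2 Q s$)
$l{\left(g,t \right)} = 70$ ($l{\left(g,t \right)} = 2 \cdot 5 \cdot 1 \left(6 + 1\right) = 10 \cdot 7 = 70$)
$- 12300 l{\left(0,4 \right)} = \left(-12300\right) 70 = -861000$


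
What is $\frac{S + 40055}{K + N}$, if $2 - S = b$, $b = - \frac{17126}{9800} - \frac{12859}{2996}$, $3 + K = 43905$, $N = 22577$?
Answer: $\frac{10502525833}{17427469850} \approx 0.60264$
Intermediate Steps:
$K = 43902$ ($K = -3 + 43905 = 43902$)
$b = - \frac{1583283}{262150}$ ($b = \left(-17126\right) \frac{1}{9800} - \frac{1837}{428} = - \frac{8563}{4900} - \frac{1837}{428} = - \frac{1583283}{262150} \approx -6.0396$)
$S = \frac{2107583}{262150}$ ($S = 2 - - \frac{1583283}{262150} = 2 + \frac{1583283}{262150} = \frac{2107583}{262150} \approx 8.0396$)
$\frac{S + 40055}{K + N} = \frac{\frac{2107583}{262150} + 40055}{43902 + 22577} = \frac{10502525833}{262150 \cdot 66479} = \frac{10502525833}{262150} \cdot \frac{1}{66479} = \frac{10502525833}{17427469850}$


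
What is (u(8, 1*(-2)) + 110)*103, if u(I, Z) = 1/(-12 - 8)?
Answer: 226497/20 ≈ 11325.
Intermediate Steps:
u(I, Z) = -1/20 (u(I, Z) = 1/(-20) = -1/20)
(u(8, 1*(-2)) + 110)*103 = (-1/20 + 110)*103 = (2199/20)*103 = 226497/20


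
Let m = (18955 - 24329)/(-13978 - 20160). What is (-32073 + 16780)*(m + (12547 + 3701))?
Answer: -4241357546107/17069 ≈ -2.4848e+8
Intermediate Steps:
m = 2687/17069 (m = -5374/(-34138) = -5374*(-1/34138) = 2687/17069 ≈ 0.15742)
(-32073 + 16780)*(m + (12547 + 3701)) = (-32073 + 16780)*(2687/17069 + (12547 + 3701)) = -15293*(2687/17069 + 16248) = -15293*277339799/17069 = -4241357546107/17069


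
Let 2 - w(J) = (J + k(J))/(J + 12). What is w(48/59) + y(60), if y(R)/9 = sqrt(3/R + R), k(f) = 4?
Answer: 307/189 + 9*sqrt(6005)/10 ≈ 71.367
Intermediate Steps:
y(R) = 9*sqrt(R + 3/R) (y(R) = 9*sqrt(3/R + R) = 9*sqrt(R + 3/R))
w(J) = 2 - (4 + J)/(12 + J) (w(J) = 2 - (J + 4)/(J + 12) = 2 - (4 + J)/(12 + J))
w(48/59) + y(60) = (20 + 48/59)/(12 + 48/59) + 9*sqrt(60 + 3/60) = (20 + 48*(1/59))/(12 + 48*(1/59)) + 9*sqrt(60 + 3*(1/60)) = (20 + 48/59)/(12 + 48/59) + 9*sqrt(60 + 1/20) = (1228/59)/(756/59) + 9*sqrt(1201/20) = (59/756)*(1228/59) + 9*(sqrt(6005)/10) = 307/189 + 9*sqrt(6005)/10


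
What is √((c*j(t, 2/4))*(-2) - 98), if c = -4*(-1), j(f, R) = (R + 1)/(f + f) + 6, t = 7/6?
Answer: 23*I*√14/7 ≈ 12.294*I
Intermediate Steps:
t = 7/6 (t = 7*(⅙) = 7/6 ≈ 1.1667)
j(f, R) = 6 + (1 + R)/(2*f) (j(f, R) = (1 + R)/((2*f)) + 6 = (1 + R)*(1/(2*f)) + 6 = (1 + R)/(2*f) + 6 = 6 + (1 + R)/(2*f))
c = 4
√((c*j(t, 2/4))*(-2) - 98) = √((4*((1 + 2/4 + 12*(7/6))/(2*(7/6))))*(-2) - 98) = √((4*((½)*(6/7)*(1 + 2*(¼) + 14)))*(-2) - 98) = √((4*((½)*(6/7)*(1 + ½ + 14)))*(-2) - 98) = √((4*((½)*(6/7)*(31/2)))*(-2) - 98) = √((4*(93/14))*(-2) - 98) = √((186/7)*(-2) - 98) = √(-372/7 - 98) = √(-1058/7) = 23*I*√14/7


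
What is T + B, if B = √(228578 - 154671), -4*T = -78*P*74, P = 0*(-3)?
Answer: √73907 ≈ 271.86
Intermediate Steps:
P = 0
T = 0 (T = -(-78*0)*74/4 = -0*74 = -¼*0 = 0)
B = √73907 ≈ 271.86
T + B = 0 + √73907 = √73907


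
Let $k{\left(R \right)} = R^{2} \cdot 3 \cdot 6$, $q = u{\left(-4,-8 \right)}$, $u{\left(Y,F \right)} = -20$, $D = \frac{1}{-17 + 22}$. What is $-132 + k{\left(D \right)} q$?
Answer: $- \frac{732}{5} \approx -146.4$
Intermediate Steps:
$D = \frac{1}{5} \approx 0.2$
$q = -20$
$k{\left(R \right)} = 18 R^{2}$ ($k{\left(R \right)} = 3 R^{2} \cdot 6 = 18 R^{2}$)
$-132 + k{\left(D \right)} q = -132 + \frac{18}{25} \left(-20\right) = -132 - \frac{72}{5} = - \frac{732}{5}$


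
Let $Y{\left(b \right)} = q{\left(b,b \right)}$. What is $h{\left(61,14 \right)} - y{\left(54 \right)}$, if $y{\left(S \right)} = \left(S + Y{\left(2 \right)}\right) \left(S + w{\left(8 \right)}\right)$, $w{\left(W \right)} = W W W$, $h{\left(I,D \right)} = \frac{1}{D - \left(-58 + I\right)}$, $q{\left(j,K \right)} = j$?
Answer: $- \frac{348655}{11} \approx -31696.0$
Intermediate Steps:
$Y{\left(b \right)} = b$
$h{\left(I,D \right)} = \frac{1}{58 + D - I}$
$w{\left(W \right)} = W^{3}$ ($w{\left(W \right)} = W^{2} W = W^{3}$)
$y{\left(S \right)} = \left(2 + S\right) \left(512 + S\right)$ ($y{\left(S \right)} = \left(S + 2\right) \left(S + 8^{3}\right) = \left(2 + S\right) \left(S + 512\right) = \left(2 + S\right) \left(512 + S\right)$)
$h{\left(61,14 \right)} - y{\left(54 \right)} = \frac{1}{58 + 14 - 61} - \left(1024 + 54^{2} + 514 \cdot 54\right) = \frac{1}{58 + 14 - 61} - \left(1024 + 2916 + 27756\right) = \frac{1}{11} - 31696 = - \frac{348655}{11}$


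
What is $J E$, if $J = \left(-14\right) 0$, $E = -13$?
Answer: $0$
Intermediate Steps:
$J = 0$
$J E = 0 \left(-13\right) = 0$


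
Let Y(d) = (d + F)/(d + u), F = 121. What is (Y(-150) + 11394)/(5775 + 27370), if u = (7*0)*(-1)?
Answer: 1709129/4971750 ≈ 0.34377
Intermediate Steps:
u = 0 (u = 0*(-1) = 0)
Y(d) = (121 + d)/d (Y(d) = (d + 121)/(d + 0) = (121 + d)/d)
(Y(-150) + 11394)/(5775 + 27370) = ((121 - 150)/(-150) + 11394)/(5775 + 27370) = (-1/150*(-29) + 11394)/33145 = (29/150 + 11394)*(1/33145) = (1709129/150)*(1/33145) = 1709129/4971750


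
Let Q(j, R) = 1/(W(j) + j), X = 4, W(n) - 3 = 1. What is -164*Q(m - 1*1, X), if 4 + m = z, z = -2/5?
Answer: 820/7 ≈ 117.14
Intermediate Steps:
z = -2/5 (z = -2*1/5 = -2/5 ≈ -0.40000)
W(n) = 4 (W(n) = 3 + 1 = 4)
m = -22/5 (m = -4 - 2/5 = -22/5 ≈ -4.4000)
Q(j, R) = 1/(4 + j)
-164*Q(m - 1*1, X) = -164/(4 + (-22/5 - 1*1)) = -164/(4 + (-22/5 - 1)) = -164/(4 - 27/5) = -164/(-7/5) = -164*(-5/7) = 820/7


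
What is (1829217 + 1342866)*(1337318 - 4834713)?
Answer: -11094027223785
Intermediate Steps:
(1829217 + 1342866)*(1337318 - 4834713) = 3172083*(-3497395) = -11094027223785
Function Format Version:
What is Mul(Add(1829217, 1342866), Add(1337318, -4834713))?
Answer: -11094027223785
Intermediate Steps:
Mul(Add(1829217, 1342866), Add(1337318, -4834713)) = Mul(3172083, -3497395) = -11094027223785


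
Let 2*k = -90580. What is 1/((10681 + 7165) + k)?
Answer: -1/27444 ≈ -3.6438e-5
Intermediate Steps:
k = -45290 (k = (1/2)*(-90580) = -45290)
1/((10681 + 7165) + k) = 1/((10681 + 7165) - 45290) = 1/(17846 - 45290) = 1/(-27444) = -1/27444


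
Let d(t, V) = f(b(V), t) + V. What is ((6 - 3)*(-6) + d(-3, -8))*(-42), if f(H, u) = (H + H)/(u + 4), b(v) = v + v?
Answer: 2436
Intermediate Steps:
b(v) = 2*v
f(H, u) = 2*H/(4 + u) (f(H, u) = (2*H)/(4 + u) = 2*H/(4 + u))
d(t, V) = V + 4*V/(4 + t) (d(t, V) = 2*(2*V)/(4 + t) + V = 4*V/(4 + t) + V = V + 4*V/(4 + t))
((6 - 3)*(-6) + d(-3, -8))*(-42) = ((6 - 3)*(-6) - 8*(8 - 3)/(4 - 3))*(-42) = (3*(-6) - 8*5/1)*(-42) = (-18 - 8*1*5)*(-42) = (-18 - 40)*(-42) = -58*(-42) = 2436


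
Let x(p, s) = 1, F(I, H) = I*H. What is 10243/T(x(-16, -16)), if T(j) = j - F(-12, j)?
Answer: 10243/13 ≈ 787.92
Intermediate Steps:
F(I, H) = H*I
T(j) = 13*j (T(j) = j - j*(-12) = j - (-12)*j = j + 12*j = 13*j)
10243/T(x(-16, -16)) = 10243/((13*1)) = 10243/13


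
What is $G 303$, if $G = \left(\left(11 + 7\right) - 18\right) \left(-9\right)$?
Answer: $0$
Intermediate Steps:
$G = 0$ ($G = \left(18 - 18\right) \left(-9\right) = 0 \left(-9\right) = 0$)
$G 303 = 0 \cdot 303 = 0$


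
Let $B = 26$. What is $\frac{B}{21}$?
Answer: $\frac{26}{21} \approx 1.2381$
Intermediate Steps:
$\frac{B}{21} = \frac{26}{21}$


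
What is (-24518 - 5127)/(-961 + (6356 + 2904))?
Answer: -29645/8299 ≈ -3.5721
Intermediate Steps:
(-24518 - 5127)/(-961 + (6356 + 2904)) = -29645/(-961 + 9260) = -29645/8299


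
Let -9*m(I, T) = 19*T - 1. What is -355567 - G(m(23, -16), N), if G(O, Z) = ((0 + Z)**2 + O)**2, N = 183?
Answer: -91055311363/81 ≈ -1.1241e+9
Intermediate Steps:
m(I, T) = 1/9 - 19*T/9 (m(I, T) = -(19*T - 1)/9 = -(-1 + 19*T)/9 = 1/9 - 19*T/9)
G(O, Z) = (O + Z**2)**2 (G(O, Z) = (Z**2 + O)**2 = (O + Z**2)**2)
-355567 - G(m(23, -16), N) = -355567 - ((1/9 - 19/9*(-16)) + 183**2)**2 = -355567 - ((1/9 + 304/9) + 33489)**2 = -355567 - (305/9 + 33489)**2 = -355567 - (301706/9)**2 = -355567 - 1*91026510436/81 = -355567 - 91026510436/81 = -91055311363/81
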